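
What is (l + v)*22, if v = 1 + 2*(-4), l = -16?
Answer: -506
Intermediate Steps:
v = -7 (v = 1 - 8 = -7)
(l + v)*22 = (-16 - 7)*22 = -23*22 = -506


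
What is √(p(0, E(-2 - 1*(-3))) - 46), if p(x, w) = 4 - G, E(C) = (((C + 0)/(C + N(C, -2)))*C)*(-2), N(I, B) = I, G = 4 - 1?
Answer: 3*I*√5 ≈ 6.7082*I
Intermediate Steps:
G = 3
E(C) = -C (E(C) = (((C + 0)/(C + C))*C)*(-2) = ((C/((2*C)))*C)*(-2) = ((C*(1/(2*C)))*C)*(-2) = (C/2)*(-2) = -C)
p(x, w) = 1 (p(x, w) = 4 - 1*3 = 4 - 3 = 1)
√(p(0, E(-2 - 1*(-3))) - 46) = √(1 - 46) = √(-45) = 3*I*√5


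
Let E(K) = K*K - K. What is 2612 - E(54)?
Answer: -250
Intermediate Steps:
E(K) = K² - K
2612 - E(54) = 2612 - 54*(-1 + 54) = 2612 - 54*53 = 2612 - 1*2862 = 2612 - 2862 = -250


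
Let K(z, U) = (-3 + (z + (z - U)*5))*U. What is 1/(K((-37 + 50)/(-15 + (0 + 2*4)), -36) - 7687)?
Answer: -7/95605 ≈ -7.3218e-5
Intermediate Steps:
K(z, U) = U*(-3 - 5*U + 6*z) (K(z, U) = (-3 + (z + (-5*U + 5*z)))*U = (-3 + (-5*U + 6*z))*U = (-3 - 5*U + 6*z)*U = U*(-3 - 5*U + 6*z))
1/(K((-37 + 50)/(-15 + (0 + 2*4)), -36) - 7687) = 1/(-36*(-3 - 5*(-36) + 6*((-37 + 50)/(-15 + (0 + 2*4)))) - 7687) = 1/(-36*(-3 + 180 + 6*(13/(-15 + (0 + 8)))) - 7687) = 1/(-36*(-3 + 180 + 6*(13/(-15 + 8))) - 7687) = 1/(-36*(-3 + 180 + 6*(13/(-7))) - 7687) = 1/(-36*(-3 + 180 + 6*(13*(-⅐))) - 7687) = 1/(-36*(-3 + 180 + 6*(-13/7)) - 7687) = 1/(-36*(-3 + 180 - 78/7) - 7687) = 1/(-36*1161/7 - 7687) = 1/(-41796/7 - 7687) = 1/(-95605/7) = -7/95605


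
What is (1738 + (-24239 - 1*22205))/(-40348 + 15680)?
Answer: 22353/12334 ≈ 1.8123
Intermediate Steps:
(1738 + (-24239 - 1*22205))/(-40348 + 15680) = (1738 + (-24239 - 22205))/(-24668) = (1738 - 46444)*(-1/24668) = -44706*(-1/24668) = 22353/12334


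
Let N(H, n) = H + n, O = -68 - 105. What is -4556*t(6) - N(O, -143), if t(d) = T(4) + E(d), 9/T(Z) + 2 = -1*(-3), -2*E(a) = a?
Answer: -27020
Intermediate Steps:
E(a) = -a/2
T(Z) = 9 (T(Z) = 9/(-2 - 1*(-3)) = 9/(-2 + 3) = 9/1 = 9*1 = 9)
O = -173
t(d) = 9 - d/2
-4556*t(6) - N(O, -143) = -4556*(9 - 1/2*6) - (-173 - 143) = -4556*(9 - 3) - 1*(-316) = -4556*6 + 316 = -27336 + 316 = -27020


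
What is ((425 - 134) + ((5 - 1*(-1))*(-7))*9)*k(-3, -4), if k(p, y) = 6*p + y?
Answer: 1914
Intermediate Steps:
k(p, y) = y + 6*p
((425 - 134) + ((5 - 1*(-1))*(-7))*9)*k(-3, -4) = ((425 - 134) + ((5 - 1*(-1))*(-7))*9)*(-4 + 6*(-3)) = (291 + ((5 + 1)*(-7))*9)*(-4 - 18) = (291 + (6*(-7))*9)*(-22) = (291 - 42*9)*(-22) = (291 - 378)*(-22) = -87*(-22) = 1914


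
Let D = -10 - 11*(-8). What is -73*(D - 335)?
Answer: 18761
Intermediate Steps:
D = 78 (D = -10 + 88 = 78)
-73*(D - 335) = -73*(78 - 335) = -73*(-257) = 18761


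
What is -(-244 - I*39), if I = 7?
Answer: 517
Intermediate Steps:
-(-244 - I*39) = -(-244 - 7*39) = -(-244 - 1*273) = -(-244 - 273) = -1*(-517) = 517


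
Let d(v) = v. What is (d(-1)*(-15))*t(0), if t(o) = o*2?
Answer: 0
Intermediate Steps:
t(o) = 2*o
(d(-1)*(-15))*t(0) = (-1*(-15))*(2*0) = 15*0 = 0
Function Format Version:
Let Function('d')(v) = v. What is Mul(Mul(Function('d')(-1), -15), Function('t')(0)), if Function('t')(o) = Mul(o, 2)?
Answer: 0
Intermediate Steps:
Function('t')(o) = Mul(2, o)
Mul(Mul(Function('d')(-1), -15), Function('t')(0)) = Mul(Mul(-1, -15), Mul(2, 0)) = Mul(15, 0) = 0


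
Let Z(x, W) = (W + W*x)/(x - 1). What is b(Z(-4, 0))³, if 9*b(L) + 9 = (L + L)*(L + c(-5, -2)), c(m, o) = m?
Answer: -1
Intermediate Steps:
Z(x, W) = (W + W*x)/(-1 + x)
b(L) = -1 + 2*L*(-5 + L)/9 (b(L) = -1 + ((L + L)*(L - 5))/9 = -1 + ((2*L)*(-5 + L))/9 = -1 + (2*L*(-5 + L))/9 = -1 + 2*L*(-5 + L)/9)
b(Z(-4, 0))³ = (-1 - 0*(1 - 4)/(-1 - 4) + 2*(0*(1 - 4)/(-1 - 4))²/9)³ = (-1 - 0*(-3)/(-5) + 2*(0*(-3)/(-5))²/9)³ = (-1 - 0*(-1)*(-3)/5 + 2*(0*(-⅕)*(-3))²/9)³ = (-1 - 10/9*0 + (2/9)*0²)³ = (-1 + 0 + (2/9)*0)³ = (-1 + 0 + 0)³ = (-1)³ = -1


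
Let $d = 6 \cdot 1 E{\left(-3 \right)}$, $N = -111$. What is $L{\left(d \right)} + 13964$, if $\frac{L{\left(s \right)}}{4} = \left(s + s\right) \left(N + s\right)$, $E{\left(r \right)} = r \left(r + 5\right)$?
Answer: $56300$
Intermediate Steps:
$E{\left(r \right)} = r \left(5 + r\right)$
$d = -36$ ($d = 6 \cdot 1 \left(- 3 \left(5 - 3\right)\right) = 6 \left(\left(-3\right) 2\right) = 6 \left(-6\right) = -36$)
$L{\left(s \right)} = 8 s \left(-111 + s\right)$ ($L{\left(s \right)} = 4 \left(s + s\right) \left(-111 + s\right) = 4 \cdot 2 s \left(-111 + s\right) = 8 s \left(-111 + s\right)$)
$L{\left(d \right)} + 13964 = 8 \left(-36\right) \left(-111 - 36\right) + 13964 = 8 \left(-36\right) \left(-147\right) + 13964 = 42336 + 13964 = 56300$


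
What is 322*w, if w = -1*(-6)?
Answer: 1932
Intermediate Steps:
w = 6
322*w = 322*6 = 1932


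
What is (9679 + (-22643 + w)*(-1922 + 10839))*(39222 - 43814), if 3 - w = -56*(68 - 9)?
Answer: 791704116336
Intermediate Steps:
w = 3307 (w = 3 - (-56)*(68 - 9) = 3 - (-56)*59 = 3 - 1*(-3304) = 3 + 3304 = 3307)
(9679 + (-22643 + w)*(-1922 + 10839))*(39222 - 43814) = (9679 + (-22643 + 3307)*(-1922 + 10839))*(39222 - 43814) = (9679 - 19336*8917)*(-4592) = (9679 - 172419112)*(-4592) = -172409433*(-4592) = 791704116336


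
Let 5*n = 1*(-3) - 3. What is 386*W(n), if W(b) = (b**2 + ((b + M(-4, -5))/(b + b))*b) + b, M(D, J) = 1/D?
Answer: -18721/100 ≈ -187.21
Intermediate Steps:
M(D, J) = 1/D
n = -6/5 (n = (1*(-3) - 3)/5 = (-3 - 3)/5 = (1/5)*(-6) = -6/5 ≈ -1.2000)
W(b) = -1/8 + b**2 + 3*b/2 (W(b) = (b**2 + ((b + 1/(-4))/(b + b))*b) + b = (b**2 + ((b - 1/4)/((2*b)))*b) + b = (b**2 + ((-1/4 + b)*(1/(2*b)))*b) + b = (b**2 + ((-1/4 + b)/(2*b))*b) + b = (b**2 + (-1/8 + b/2)) + b = (-1/8 + b**2 + b/2) + b = -1/8 + b**2 + 3*b/2)
386*W(n) = 386*(-1/8 + (-6/5)**2 + (3/2)*(-6/5)) = 386*(-1/8 + 36/25 - 9/5) = 386*(-97/200) = -18721/100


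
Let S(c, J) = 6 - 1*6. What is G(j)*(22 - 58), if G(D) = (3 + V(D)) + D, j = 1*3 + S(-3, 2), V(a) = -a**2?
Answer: 108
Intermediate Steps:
S(c, J) = 0 (S(c, J) = 6 - 6 = 0)
j = 3 (j = 1*3 + 0 = 3 + 0 = 3)
G(D) = 3 + D - D**2 (G(D) = (3 - D**2) + D = 3 + D - D**2)
G(j)*(22 - 58) = (3 + 3 - 1*3**2)*(22 - 58) = (3 + 3 - 1*9)*(-36) = (3 + 3 - 9)*(-36) = -3*(-36) = 108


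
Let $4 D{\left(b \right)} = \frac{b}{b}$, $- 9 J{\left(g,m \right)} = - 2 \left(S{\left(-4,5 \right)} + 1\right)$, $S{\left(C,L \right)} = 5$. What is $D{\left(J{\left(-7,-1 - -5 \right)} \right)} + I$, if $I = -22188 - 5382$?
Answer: $- \frac{110279}{4} \approx -27570.0$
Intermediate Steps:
$J{\left(g,m \right)} = \frac{4}{3}$ ($J{\left(g,m \right)} = - \frac{\left(-2\right) \left(5 + 1\right)}{9} = - \frac{\left(-2\right) 6}{9} = \left(- \frac{1}{9}\right) \left(-12\right) = \frac{4}{3}$)
$I = -27570$
$D{\left(b \right)} = \frac{1}{4}$ ($D{\left(b \right)} = \frac{b \frac{1}{b}}{4} = \frac{1}{4} \cdot 1 = \frac{1}{4}$)
$D{\left(J{\left(-7,-1 - -5 \right)} \right)} + I = \frac{1}{4} - 27570 = - \frac{110279}{4}$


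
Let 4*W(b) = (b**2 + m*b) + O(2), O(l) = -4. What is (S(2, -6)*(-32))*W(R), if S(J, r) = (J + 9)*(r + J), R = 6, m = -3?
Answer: 4928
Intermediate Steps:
W(b) = -1 - 3*b/4 + b**2/4 (W(b) = ((b**2 - 3*b) - 4)/4 = (-4 + b**2 - 3*b)/4 = -1 - 3*b/4 + b**2/4)
S(J, r) = (9 + J)*(J + r)
(S(2, -6)*(-32))*W(R) = ((2**2 + 9*2 + 9*(-6) + 2*(-6))*(-32))*(-1 - 3/4*6 + (1/4)*6**2) = ((4 + 18 - 54 - 12)*(-32))*(-1 - 9/2 + (1/4)*36) = (-44*(-32))*(-1 - 9/2 + 9) = 1408*(7/2) = 4928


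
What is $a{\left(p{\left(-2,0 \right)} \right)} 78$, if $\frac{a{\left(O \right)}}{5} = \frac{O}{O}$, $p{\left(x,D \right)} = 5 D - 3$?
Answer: $390$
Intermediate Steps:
$p{\left(x,D \right)} = -3 + 5 D$
$a{\left(O \right)} = 5$ ($a{\left(O \right)} = 5 \frac{O}{O} = 5 \cdot 1 = 5$)
$a{\left(p{\left(-2,0 \right)} \right)} 78 = 5 \cdot 78 = 390$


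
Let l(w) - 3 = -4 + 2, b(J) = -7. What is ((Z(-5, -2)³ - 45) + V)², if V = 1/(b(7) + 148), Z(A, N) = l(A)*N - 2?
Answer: 236175424/19881 ≈ 11879.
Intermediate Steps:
l(w) = 1 (l(w) = 3 + (-4 + 2) = 3 - 2 = 1)
Z(A, N) = -2 + N (Z(A, N) = 1*N - 2 = N - 2 = -2 + N)
V = 1/141 (V = 1/(-7 + 148) = 1/141 ≈ 0.0070922)
((Z(-5, -2)³ - 45) + V)² = (((-2 - 2)³ - 45) + 1/141)² = (((-4)³ - 45) + 1/141)² = ((-64 - 45) + 1/141)² = (-109 + 1/141)² = (-15368/141)² = 236175424/19881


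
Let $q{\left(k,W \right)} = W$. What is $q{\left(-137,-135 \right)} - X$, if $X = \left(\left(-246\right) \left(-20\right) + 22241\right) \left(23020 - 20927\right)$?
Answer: $-56848108$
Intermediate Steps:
$X = 56847973$ ($X = \left(4920 + 22241\right) 2093 = 27161 \cdot 2093 = 56847973$)
$q{\left(-137,-135 \right)} - X = -135 - 56847973 = -56848108$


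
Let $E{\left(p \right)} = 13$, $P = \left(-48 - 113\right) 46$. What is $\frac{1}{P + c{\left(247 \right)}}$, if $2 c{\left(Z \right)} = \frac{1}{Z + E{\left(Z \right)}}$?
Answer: $- \frac{520}{3851119} \approx -0.00013503$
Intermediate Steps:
$P = -7406$ ($P = \left(-161\right) 46 = -7406$)
$c{\left(Z \right)} = \frac{1}{2 \left(13 + Z\right)}$ ($c{\left(Z \right)} = \frac{1}{2 \left(Z + 13\right)} = \frac{1}{2 \left(13 + Z\right)}$)
$\frac{1}{P + c{\left(247 \right)}} = \frac{1}{-7406 + \frac{1}{2 \left(13 + 247\right)}} = \frac{1}{-7406 + \frac{1}{2 \cdot 260}} = \frac{1}{-7406 + \frac{1}{2} \cdot \frac{1}{260}} = \frac{1}{-7406 + \frac{1}{520}} = \frac{1}{- \frac{3851119}{520}} = - \frac{520}{3851119}$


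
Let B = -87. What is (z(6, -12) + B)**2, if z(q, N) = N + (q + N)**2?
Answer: 3969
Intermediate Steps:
z(q, N) = N + (N + q)**2
(z(6, -12) + B)**2 = ((-12 + (-12 + 6)**2) - 87)**2 = ((-12 + (-6)**2) - 87)**2 = ((-12 + 36) - 87)**2 = (24 - 87)**2 = (-63)**2 = 3969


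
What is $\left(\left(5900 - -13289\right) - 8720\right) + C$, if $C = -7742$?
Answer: $2727$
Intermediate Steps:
$\left(\left(5900 - -13289\right) - 8720\right) + C = \left(\left(5900 - -13289\right) - 8720\right) - 7742 = \left(\left(5900 + 13289\right) - 8720\right) - 7742 = \left(19189 - 8720\right) - 7742 = 10469 - 7742 = 2727$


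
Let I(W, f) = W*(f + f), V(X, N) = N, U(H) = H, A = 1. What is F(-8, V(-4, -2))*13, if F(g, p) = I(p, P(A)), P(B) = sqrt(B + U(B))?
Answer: -52*sqrt(2) ≈ -73.539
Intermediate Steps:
P(B) = sqrt(2)*sqrt(B) (P(B) = sqrt(B + B) = sqrt(2*B) = sqrt(2)*sqrt(B))
I(W, f) = 2*W*f (I(W, f) = W*(2*f) = 2*W*f)
F(g, p) = 2*p*sqrt(2) (F(g, p) = 2*p*(sqrt(2)*sqrt(1)) = 2*p*(sqrt(2)*1) = 2*p*sqrt(2))
F(-8, V(-4, -2))*13 = (2*(-2)*sqrt(2))*13 = -4*sqrt(2)*13 = -52*sqrt(2)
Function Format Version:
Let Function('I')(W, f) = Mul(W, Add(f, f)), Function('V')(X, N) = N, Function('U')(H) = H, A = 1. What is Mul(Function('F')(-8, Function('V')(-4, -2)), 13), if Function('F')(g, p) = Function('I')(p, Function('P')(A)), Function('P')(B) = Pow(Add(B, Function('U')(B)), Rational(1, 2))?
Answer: Mul(-52, Pow(2, Rational(1, 2))) ≈ -73.539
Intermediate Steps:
Function('P')(B) = Mul(Pow(2, Rational(1, 2)), Pow(B, Rational(1, 2))) (Function('P')(B) = Pow(Add(B, B), Rational(1, 2)) = Pow(Mul(2, B), Rational(1, 2)) = Mul(Pow(2, Rational(1, 2)), Pow(B, Rational(1, 2))))
Function('I')(W, f) = Mul(2, W, f) (Function('I')(W, f) = Mul(W, Mul(2, f)) = Mul(2, W, f))
Function('F')(g, p) = Mul(2, p, Pow(2, Rational(1, 2))) (Function('F')(g, p) = Mul(2, p, Mul(Pow(2, Rational(1, 2)), Pow(1, Rational(1, 2)))) = Mul(2, p, Mul(Pow(2, Rational(1, 2)), 1)) = Mul(2, p, Pow(2, Rational(1, 2))))
Mul(Function('F')(-8, Function('V')(-4, -2)), 13) = Mul(Mul(2, -2, Pow(2, Rational(1, 2))), 13) = Mul(Mul(-4, Pow(2, Rational(1, 2))), 13) = Mul(-52, Pow(2, Rational(1, 2)))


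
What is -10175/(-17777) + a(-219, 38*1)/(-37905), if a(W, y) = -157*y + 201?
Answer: 97633556/134767437 ≈ 0.72446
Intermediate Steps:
a(W, y) = 201 - 157*y
-10175/(-17777) + a(-219, 38*1)/(-37905) = -10175/(-17777) + (201 - 5966)/(-37905) = -10175*(-1/17777) + (201 - 157*38)*(-1/37905) = 10175/17777 + (201 - 5966)*(-1/37905) = 10175/17777 - 5765*(-1/37905) = 10175/17777 + 1153/7581 = 97633556/134767437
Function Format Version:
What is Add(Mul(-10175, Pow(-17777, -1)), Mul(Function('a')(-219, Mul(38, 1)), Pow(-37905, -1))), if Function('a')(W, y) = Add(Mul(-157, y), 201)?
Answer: Rational(97633556, 134767437) ≈ 0.72446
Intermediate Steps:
Function('a')(W, y) = Add(201, Mul(-157, y))
Add(Mul(-10175, Pow(-17777, -1)), Mul(Function('a')(-219, Mul(38, 1)), Pow(-37905, -1))) = Add(Mul(-10175, Pow(-17777, -1)), Mul(Add(201, Mul(-157, Mul(38, 1))), Pow(-37905, -1))) = Add(Mul(-10175, Rational(-1, 17777)), Mul(Add(201, Mul(-157, 38)), Rational(-1, 37905))) = Add(Rational(10175, 17777), Mul(Add(201, -5966), Rational(-1, 37905))) = Add(Rational(10175, 17777), Mul(-5765, Rational(-1, 37905))) = Add(Rational(10175, 17777), Rational(1153, 7581)) = Rational(97633556, 134767437)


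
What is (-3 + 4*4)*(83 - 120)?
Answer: -481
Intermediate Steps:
(-3 + 4*4)*(83 - 120) = (-3 + 16)*(-37) = 13*(-37) = -481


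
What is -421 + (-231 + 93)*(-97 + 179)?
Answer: -11737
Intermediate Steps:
-421 + (-231 + 93)*(-97 + 179) = -421 - 138*82 = -421 - 11316 = -11737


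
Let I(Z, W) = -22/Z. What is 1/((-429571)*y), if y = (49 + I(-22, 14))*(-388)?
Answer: 1/8333677400 ≈ 1.2000e-10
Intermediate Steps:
y = -19400 (y = (49 - 22/(-22))*(-388) = (49 - 22*(-1/22))*(-388) = (49 + 1)*(-388) = 50*(-388) = -19400)
1/((-429571)*y) = 1/(-429571*(-19400)) = -1/429571*(-1/19400) = 1/8333677400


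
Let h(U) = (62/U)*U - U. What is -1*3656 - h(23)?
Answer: -3695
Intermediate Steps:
h(U) = 62 - U
-1*3656 - h(23) = -1*3656 - (62 - 1*23) = -3656 - (62 - 23) = -3656 - 1*39 = -3656 - 39 = -3695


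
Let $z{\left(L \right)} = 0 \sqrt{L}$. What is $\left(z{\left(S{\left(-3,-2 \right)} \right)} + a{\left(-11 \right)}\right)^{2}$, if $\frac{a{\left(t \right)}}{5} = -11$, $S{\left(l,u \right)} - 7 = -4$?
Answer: $3025$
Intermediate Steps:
$S{\left(l,u \right)} = 3$ ($S{\left(l,u \right)} = 7 - 4 = 3$)
$z{\left(L \right)} = 0$
$a{\left(t \right)} = -55$ ($a{\left(t \right)} = 5 \left(-11\right) = -55$)
$\left(z{\left(S{\left(-3,-2 \right)} \right)} + a{\left(-11 \right)}\right)^{2} = \left(0 - 55\right)^{2} = \left(-55\right)^{2} = 3025$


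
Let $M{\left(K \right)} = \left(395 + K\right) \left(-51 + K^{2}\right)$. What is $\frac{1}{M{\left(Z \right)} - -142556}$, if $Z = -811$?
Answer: $- \frac{1}{273448164} \approx -3.657 \cdot 10^{-9}$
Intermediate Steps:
$M{\left(K \right)} = \left(-51 + K^{2}\right) \left(395 + K\right)$
$\frac{1}{M{\left(Z \right)} - -142556} = \frac{1}{\left(-20145 + \left(-811\right)^{3} - -41361 + 395 \left(-811\right)^{2}\right) - -142556} = \frac{1}{\left(-20145 - 533411731 + 41361 + 395 \cdot 657721\right) + 142556} = \frac{1}{\left(-20145 - 533411731 + 41361 + 259799795\right) + 142556} = \frac{1}{-273590720 + 142556} = \frac{1}{-273448164} = - \frac{1}{273448164}$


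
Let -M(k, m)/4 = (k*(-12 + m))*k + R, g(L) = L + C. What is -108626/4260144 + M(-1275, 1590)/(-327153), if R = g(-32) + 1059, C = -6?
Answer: 1040787741361579/33183783096 ≈ 31364.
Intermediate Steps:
g(L) = -6 + L (g(L) = L - 6 = -6 + L)
R = 1021 (R = (-6 - 32) + 1059 = -38 + 1059 = 1021)
M(k, m) = -4084 - 4*k²*(-12 + m) (M(k, m) = -4*((k*(-12 + m))*k + 1021) = -4*(k²*(-12 + m) + 1021) = -4*(1021 + k²*(-12 + m)) = -4084 - 4*k²*(-12 + m))
-108626/4260144 + M(-1275, 1590)/(-327153) = -108626/4260144 + (-4084 + 48*(-1275)² - 4*1590*(-1275)²)/(-327153) = -108626*1/4260144 + (-4084 + 48*1625625 - 4*1590*1625625)*(-1/327153) = -7759/304296 + (-4084 + 78030000 - 10338975000)*(-1/327153) = -7759/304296 - 10260949084*(-1/327153) = -7759/304296 + 10260949084/327153 = 1040787741361579/33183783096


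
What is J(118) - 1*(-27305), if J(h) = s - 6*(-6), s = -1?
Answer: 27340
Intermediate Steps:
J(h) = 35 (J(h) = -1 - 6*(-6) = -1 + 36 = 35)
J(118) - 1*(-27305) = 35 - 1*(-27305) = 35 + 27305 = 27340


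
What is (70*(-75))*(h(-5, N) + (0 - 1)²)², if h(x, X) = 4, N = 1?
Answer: -131250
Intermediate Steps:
(70*(-75))*(h(-5, N) + (0 - 1)²)² = (70*(-75))*(4 + (0 - 1)²)² = -5250*(4 + (-1)²)² = -5250*(4 + 1)² = -5250*5² = -5250*25 = -131250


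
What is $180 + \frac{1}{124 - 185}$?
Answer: $\frac{10979}{61} \approx 179.98$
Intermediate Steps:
$180 + \frac{1}{124 - 185} = 180 + \frac{1}{-61} = 180 - \frac{1}{61} = \frac{10979}{61}$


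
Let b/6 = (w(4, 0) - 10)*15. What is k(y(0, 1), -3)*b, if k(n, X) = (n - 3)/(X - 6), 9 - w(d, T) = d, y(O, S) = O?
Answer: -150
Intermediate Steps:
w(d, T) = 9 - d
k(n, X) = (-3 + n)/(-6 + X)
b = -450 (b = 6*(((9 - 1*4) - 10)*15) = 6*(((9 - 4) - 10)*15) = 6*((5 - 10)*15) = 6*(-5*15) = 6*(-75) = -450)
k(y(0, 1), -3)*b = ((-3 + 0)/(-6 - 3))*(-450) = (-3/(-9))*(-450) = -⅑*(-3)*(-450) = (⅓)*(-450) = -150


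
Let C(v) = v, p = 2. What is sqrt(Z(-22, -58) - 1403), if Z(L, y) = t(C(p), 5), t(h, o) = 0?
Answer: I*sqrt(1403) ≈ 37.457*I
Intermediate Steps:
Z(L, y) = 0
sqrt(Z(-22, -58) - 1403) = sqrt(0 - 1403) = sqrt(-1403) = I*sqrt(1403)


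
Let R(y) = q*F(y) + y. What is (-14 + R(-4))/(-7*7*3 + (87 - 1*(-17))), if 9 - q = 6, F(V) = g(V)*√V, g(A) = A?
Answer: 18/43 + 24*I/43 ≈ 0.4186 + 0.55814*I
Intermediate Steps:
F(V) = V^(3/2) (F(V) = V*√V = V^(3/2))
q = 3 (q = 9 - 1*6 = 9 - 6 = 3)
R(y) = y + 3*y^(3/2) (R(y) = 3*y^(3/2) + y = y + 3*y^(3/2))
(-14 + R(-4))/(-7*7*3 + (87 - 1*(-17))) = (-14 + (-4 + 3*(-4)^(3/2)))/(-7*7*3 + (87 - 1*(-17))) = (-14 + (-4 + 3*(-8*I)))/(-49*3 + (87 + 17)) = (-14 + (-4 - 24*I))/(-147 + 104) = (-18 - 24*I)/(-43) = (-18 - 24*I)*(-1/43) = 18/43 + 24*I/43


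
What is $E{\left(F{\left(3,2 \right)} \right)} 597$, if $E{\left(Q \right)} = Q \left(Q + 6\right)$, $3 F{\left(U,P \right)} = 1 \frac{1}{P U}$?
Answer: $\frac{21691}{108} \approx 200.84$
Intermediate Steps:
$F{\left(U,P \right)} = \frac{1}{3 P U}$ ($F{\left(U,P \right)} = \frac{1 \frac{1}{P U}}{3} = \frac{\frac{1}{P} \frac{1}{U}}{3} = \frac{1}{3 P U}$)
$E{\left(Q \right)} = Q \left(6 + Q\right)$
$E{\left(F{\left(3,2 \right)} \right)} 597 = \frac{1}{3 \cdot 2 \cdot 3} \left(6 + \frac{1}{3 \cdot 2 \cdot 3}\right) 597 = \frac{1}{3} \cdot \frac{1}{2} \cdot \frac{1}{3} \left(6 + \frac{1}{3} \cdot \frac{1}{2} \cdot \frac{1}{3}\right) 597 = \frac{6 + \frac{1}{18}}{18} \cdot 597 = \frac{1}{18} \cdot \frac{109}{18} \cdot 597 = \frac{109}{324} \cdot 597 = \frac{21691}{108}$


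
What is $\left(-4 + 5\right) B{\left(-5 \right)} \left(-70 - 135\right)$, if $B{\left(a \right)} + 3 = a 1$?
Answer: $1640$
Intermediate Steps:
$B{\left(a \right)} = -3 + a$ ($B{\left(a \right)} = -3 + a 1 = -3 + a$)
$\left(-4 + 5\right) B{\left(-5 \right)} \left(-70 - 135\right) = \left(-4 + 5\right) \left(-3 - 5\right) \left(-70 - 135\right) = 1 \left(-8\right) \left(-205\right) = \left(-8\right) \left(-205\right) = 1640$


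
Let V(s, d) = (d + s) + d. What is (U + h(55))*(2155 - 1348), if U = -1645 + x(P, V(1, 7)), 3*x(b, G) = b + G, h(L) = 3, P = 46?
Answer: -1308685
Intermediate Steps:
V(s, d) = s + 2*d
x(b, G) = G/3 + b/3 (x(b, G) = (b + G)/3 = (G + b)/3 = G/3 + b/3)
U = -4874/3 (U = -1645 + ((1 + 2*7)/3 + (⅓)*46) = -1645 + ((1 + 14)/3 + 46/3) = -1645 + ((⅓)*15 + 46/3) = -1645 + (5 + 46/3) = -1645 + 61/3 = -4874/3 ≈ -1624.7)
(U + h(55))*(2155 - 1348) = (-4874/3 + 3)*(2155 - 1348) = -4865/3*807 = -1308685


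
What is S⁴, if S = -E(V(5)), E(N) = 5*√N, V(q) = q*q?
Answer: 390625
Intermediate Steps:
V(q) = q²
S = -25 (S = -5*√(5²) = -5*√25 = -5*5 = -1*25 = -25)
S⁴ = (-25)⁴ = 390625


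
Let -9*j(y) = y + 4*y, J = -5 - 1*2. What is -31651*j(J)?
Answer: -1107785/9 ≈ -1.2309e+5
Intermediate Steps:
J = -7 (J = -5 - 2 = -7)
j(y) = -5*y/9 (j(y) = -(y + 4*y)/9 = -5*y/9)
-31651*j(J) = -(-158255)*(-7)/9 = -31651*35/9 = -1107785/9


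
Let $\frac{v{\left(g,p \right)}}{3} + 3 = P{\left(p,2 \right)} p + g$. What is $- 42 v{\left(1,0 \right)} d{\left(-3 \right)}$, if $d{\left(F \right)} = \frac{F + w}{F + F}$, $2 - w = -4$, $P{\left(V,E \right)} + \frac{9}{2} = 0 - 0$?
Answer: $-126$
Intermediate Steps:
$P{\left(V,E \right)} = - \frac{9}{2}$ ($P{\left(V,E \right)} = - \frac{9}{2} + \left(0 - 0\right) = - \frac{9}{2} + \left(0 + 0\right) = - \frac{9}{2} + 0 = - \frac{9}{2}$)
$w = 6$ ($w = 2 - -4 = 2 + 4 = 6$)
$d{\left(F \right)} = \frac{6 + F}{2 F}$ ($d{\left(F \right)} = \frac{F + 6}{F + F} = \frac{6 + F}{2 F}$)
$v{\left(g,p \right)} = -9 + 3 g - \frac{27 p}{2}$ ($v{\left(g,p \right)} = -9 + 3 \left(- \frac{9 p}{2} + g\right) = -9 + 3 \left(g - \frac{9 p}{2}\right) = -9 + \left(3 g - \frac{27 p}{2}\right) = -9 + 3 g - \frac{27 p}{2}$)
$- 42 v{\left(1,0 \right)} d{\left(-3 \right)} = - 42 \left(-9 + 3 \cdot 1 - 0\right) \frac{6 - 3}{2 \left(-3\right)} = - 42 \left(-9 + 3 + 0\right) \frac{1}{2} \left(- \frac{1}{3}\right) 3 = \left(-42\right) \left(-6\right) \left(- \frac{1}{2}\right) = 252 \left(- \frac{1}{2}\right) = -126$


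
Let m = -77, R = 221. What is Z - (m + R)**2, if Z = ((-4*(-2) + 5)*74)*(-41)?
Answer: -60178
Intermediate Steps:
Z = -39442 (Z = ((8 + 5)*74)*(-41) = (13*74)*(-41) = 962*(-41) = -39442)
Z - (m + R)**2 = -39442 - (-77 + 221)**2 = -39442 - 1*144**2 = -39442 - 1*20736 = -39442 - 20736 = -60178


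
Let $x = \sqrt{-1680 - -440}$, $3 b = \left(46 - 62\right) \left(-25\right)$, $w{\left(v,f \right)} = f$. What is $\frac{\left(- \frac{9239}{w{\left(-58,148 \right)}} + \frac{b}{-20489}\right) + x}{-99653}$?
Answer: $\frac{567952813}{906554900748} - \frac{2 i \sqrt{310}}{99653} \approx 0.0006265 - 0.00035336 i$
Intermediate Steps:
$b = \frac{400}{3}$ ($b = \frac{\left(46 - 62\right) \left(-25\right)}{3} = \frac{\left(-16\right) \left(-25\right)}{3} = \frac{1}{3} \cdot 400 = \frac{400}{3} \approx 133.33$)
$x = 2 i \sqrt{310}$ ($x = \sqrt{-1680 + 440} = \sqrt{-1240} = 2 i \sqrt{310} \approx 35.214 i$)
$\frac{\left(- \frac{9239}{w{\left(-58,148 \right)}} + \frac{b}{-20489}\right) + x}{-99653} = \frac{\left(- \frac{9239}{148} + \frac{400}{3 \left(-20489\right)}\right) + 2 i \sqrt{310}}{-99653} = \left(\left(\left(-9239\right) \frac{1}{148} + \frac{400}{3} \left(- \frac{1}{20489}\right)\right) + 2 i \sqrt{310}\right) \left(- \frac{1}{99653}\right) = \left(\left(- \frac{9239}{148} - \frac{400}{61467}\right) + 2 i \sqrt{310}\right) \left(- \frac{1}{99653}\right) = \left(- \frac{567952813}{9097116} + 2 i \sqrt{310}\right) \left(- \frac{1}{99653}\right) = \frac{567952813}{906554900748} - \frac{2 i \sqrt{310}}{99653}$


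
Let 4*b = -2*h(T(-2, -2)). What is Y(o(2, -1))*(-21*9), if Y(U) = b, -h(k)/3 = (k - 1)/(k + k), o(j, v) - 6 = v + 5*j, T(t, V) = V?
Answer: -1701/8 ≈ -212.63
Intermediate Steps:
o(j, v) = 6 + v + 5*j (o(j, v) = 6 + (v + 5*j) = 6 + v + 5*j)
h(k) = -3*(-1 + k)/(2*k) (h(k) = -3*(k - 1)/(k + k) = -3*(-1 + k)/(2*k))
b = 9/8 (b = (-3*(1 - 1*(-2))/(-2))/4 = (-3*(-1)*(1 + 2)/2)/4 = (-3*(-1)*3/2)/4 = (-2*(-9/4))/4 = (1/4)*(9/2) = 9/8 ≈ 1.1250)
Y(U) = 9/8
Y(o(2, -1))*(-21*9) = 9*(-21*9)/8 = (9/8)*(-189) = -1701/8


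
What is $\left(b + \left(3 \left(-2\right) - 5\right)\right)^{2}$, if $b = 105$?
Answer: $8836$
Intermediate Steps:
$\left(b + \left(3 \left(-2\right) - 5\right)\right)^{2} = \left(105 + \left(3 \left(-2\right) - 5\right)\right)^{2} = \left(105 - 11\right)^{2} = 94^{2} = 8836$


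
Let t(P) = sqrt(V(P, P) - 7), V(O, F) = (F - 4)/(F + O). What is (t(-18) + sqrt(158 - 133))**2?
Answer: (30 + I*sqrt(230))**2/36 ≈ 18.611 + 25.276*I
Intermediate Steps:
V(O, F) = (-4 + F)/(F + O)
t(P) = sqrt(-7 + (-4 + P)/(2*P)) (t(P) = sqrt((-4 + P)/(P + P) - 7) = sqrt((-4 + P)/((2*P)) - 7) = sqrt((1/(2*P))*(-4 + P) - 7) = sqrt((-4 + P)/(2*P) - 7) = sqrt(-7 + (-4 + P)/(2*P)))
(t(-18) + sqrt(158 - 133))**2 = (sqrt(-26 - 8/(-18))/2 + sqrt(158 - 133))**2 = (sqrt(-26 - 8*(-1/18))/2 + sqrt(25))**2 = (sqrt(-26 + 4/9)/2 + 5)**2 = (sqrt(-230/9)/2 + 5)**2 = ((I*sqrt(230)/3)/2 + 5)**2 = (I*sqrt(230)/6 + 5)**2 = (5 + I*sqrt(230)/6)**2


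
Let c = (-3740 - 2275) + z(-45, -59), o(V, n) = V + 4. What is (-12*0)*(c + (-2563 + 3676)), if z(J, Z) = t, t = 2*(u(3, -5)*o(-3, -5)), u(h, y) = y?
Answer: 0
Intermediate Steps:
o(V, n) = 4 + V
t = -10 (t = 2*(-5*(4 - 3)) = 2*(-5*1) = 2*(-5) = -10)
z(J, Z) = -10
c = -6025 (c = (-3740 - 2275) - 10 = -6015 - 10 = -6025)
(-12*0)*(c + (-2563 + 3676)) = (-12*0)*(-6025 + (-2563 + 3676)) = 0*(-6025 + 1113) = 0*(-4912) = 0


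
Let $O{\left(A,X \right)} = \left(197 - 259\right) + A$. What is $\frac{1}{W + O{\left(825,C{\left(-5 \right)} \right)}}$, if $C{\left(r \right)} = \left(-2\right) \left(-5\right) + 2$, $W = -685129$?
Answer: $- \frac{1}{684366} \approx -1.4612 \cdot 10^{-6}$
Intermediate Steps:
$C{\left(r \right)} = 12$ ($C{\left(r \right)} = 10 + 2 = 12$)
$O{\left(A,X \right)} = -62 + A$
$\frac{1}{W + O{\left(825,C{\left(-5 \right)} \right)}} = \frac{1}{-685129 + \left(-62 + 825\right)} = \frac{1}{-685129 + 763} = \frac{1}{-684366} = - \frac{1}{684366}$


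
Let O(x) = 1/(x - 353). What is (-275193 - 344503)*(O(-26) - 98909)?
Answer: 23230241540352/379 ≈ 6.1294e+10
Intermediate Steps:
O(x) = 1/(-353 + x)
(-275193 - 344503)*(O(-26) - 98909) = (-275193 - 344503)*(1/(-353 - 26) - 98909) = -619696*(1/(-379) - 98909) = -619696*(-1/379 - 98909) = -619696*(-37486512/379) = 23230241540352/379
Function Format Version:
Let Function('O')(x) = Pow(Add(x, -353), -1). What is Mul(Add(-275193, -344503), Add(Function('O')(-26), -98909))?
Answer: Rational(23230241540352, 379) ≈ 6.1294e+10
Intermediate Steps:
Function('O')(x) = Pow(Add(-353, x), -1)
Mul(Add(-275193, -344503), Add(Function('O')(-26), -98909)) = Mul(Add(-275193, -344503), Add(Pow(Add(-353, -26), -1), -98909)) = Mul(-619696, Add(Pow(-379, -1), -98909)) = Mul(-619696, Add(Rational(-1, 379), -98909)) = Mul(-619696, Rational(-37486512, 379)) = Rational(23230241540352, 379)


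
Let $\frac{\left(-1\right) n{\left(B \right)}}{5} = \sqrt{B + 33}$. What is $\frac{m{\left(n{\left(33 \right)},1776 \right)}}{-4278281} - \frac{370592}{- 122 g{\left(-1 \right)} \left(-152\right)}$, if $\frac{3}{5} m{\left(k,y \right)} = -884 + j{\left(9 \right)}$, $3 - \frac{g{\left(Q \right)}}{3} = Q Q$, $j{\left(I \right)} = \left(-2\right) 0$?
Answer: $- \frac{49541649481}{14875583037} \approx -3.3304$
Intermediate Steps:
$j{\left(I \right)} = 0$
$g{\left(Q \right)} = 9 - 3 Q^{2}$ ($g{\left(Q \right)} = 9 - 3 Q Q = 9 - 3 Q^{2}$)
$n{\left(B \right)} = - 5 \sqrt{33 + B}$ ($n{\left(B \right)} = - 5 \sqrt{B + 33} = - 5 \sqrt{33 + B}$)
$m{\left(k,y \right)} = - \frac{4420}{3}$ ($m{\left(k,y \right)} = \frac{5 \left(-884 + 0\right)}{3} = \frac{5}{3} \left(-884\right) = - \frac{4420}{3}$)
$\frac{m{\left(n{\left(33 \right)},1776 \right)}}{-4278281} - \frac{370592}{- 122 g{\left(-1 \right)} \left(-152\right)} = - \frac{4420}{3 \left(-4278281\right)} - \frac{370592}{- 122 \left(9 - 3 \left(-1\right)^{2}\right) \left(-152\right)} = \left(- \frac{4420}{3}\right) \left(- \frac{1}{4278281}\right) - \frac{370592}{- 122 \left(9 - 3\right) \left(-152\right)} = \frac{4420}{12834843} - \frac{370592}{- 122 \left(9 - 3\right) \left(-152\right)} = \frac{4420}{12834843} - \frac{370592}{\left(-122\right) 6 \left(-152\right)} = \frac{4420}{12834843} - \frac{370592}{\left(-732\right) \left(-152\right)} = \frac{4420}{12834843} - \frac{370592}{111264} = \frac{4420}{12834843} - \frac{11581}{3477} = - \frac{49541649481}{14875583037}$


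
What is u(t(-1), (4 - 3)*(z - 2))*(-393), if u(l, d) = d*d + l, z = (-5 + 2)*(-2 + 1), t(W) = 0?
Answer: -393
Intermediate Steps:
z = 3 (z = -3*(-1) = 3)
u(l, d) = l + d² (u(l, d) = d² + l = l + d²)
u(t(-1), (4 - 3)*(z - 2))*(-393) = (0 + ((4 - 3)*(3 - 2))²)*(-393) = (0 + (1*1)²)*(-393) = (0 + 1²)*(-393) = (0 + 1)*(-393) = 1*(-393) = -393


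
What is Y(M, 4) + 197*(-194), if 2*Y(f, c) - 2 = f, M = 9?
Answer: -76425/2 ≈ -38213.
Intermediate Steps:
Y(f, c) = 1 + f/2
Y(M, 4) + 197*(-194) = (1 + (½)*9) + 197*(-194) = (1 + 9/2) - 38218 = 11/2 - 38218 = -76425/2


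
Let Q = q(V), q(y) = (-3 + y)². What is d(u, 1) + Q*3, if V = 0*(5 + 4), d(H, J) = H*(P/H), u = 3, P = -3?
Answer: 24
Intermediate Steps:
d(H, J) = -3 (d(H, J) = H*(-3/H) = -3)
V = 0 (V = 0*9 = 0)
Q = 9 (Q = (-3 + 0)² = (-3)² = 9)
d(u, 1) + Q*3 = -3 + 9*3 = -3 + 27 = 24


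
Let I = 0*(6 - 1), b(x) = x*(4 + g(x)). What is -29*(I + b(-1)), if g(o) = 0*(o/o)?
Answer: 116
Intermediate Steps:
g(o) = 0 (g(o) = 0*1 = 0)
b(x) = 4*x (b(x) = x*(4 + 0) = x*4 = 4*x)
I = 0 (I = 0*5 = 0)
-29*(I + b(-1)) = -29*(0 + 4*(-1)) = -29*(0 - 4) = -29*(-4) = 116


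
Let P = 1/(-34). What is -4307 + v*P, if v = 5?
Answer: -146443/34 ≈ -4307.1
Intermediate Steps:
P = -1/34 ≈ -0.029412
-4307 + v*P = -4307 + 5*(-1/34) = -4307 - 5/34 = -146443/34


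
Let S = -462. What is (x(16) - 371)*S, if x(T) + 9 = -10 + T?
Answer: 172788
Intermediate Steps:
x(T) = -19 + T (x(T) = -9 + (-10 + T) = -19 + T)
(x(16) - 371)*S = ((-19 + 16) - 371)*(-462) = (-3 - 371)*(-462) = -374*(-462) = 172788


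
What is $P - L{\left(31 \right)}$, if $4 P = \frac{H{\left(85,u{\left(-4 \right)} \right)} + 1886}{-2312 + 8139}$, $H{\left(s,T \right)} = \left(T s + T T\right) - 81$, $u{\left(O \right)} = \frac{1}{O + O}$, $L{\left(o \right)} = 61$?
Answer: $- \frac{90879591}{1491712} \approx -60.923$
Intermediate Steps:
$u{\left(O \right)} = \frac{1}{2 O}$
$H{\left(s,T \right)} = -81 + T^{2} + T s$ ($H{\left(s,T \right)} = \left(T s + T^{2}\right) - 81 = \left(T^{2} + T s\right) - 81 = -81 + T^{2} + T s$)
$P = \frac{114841}{1491712}$ ($P = \frac{\left(\left(-81 + \left(\frac{1}{2 \left(-4\right)}\right)^{2} + \frac{1}{2 \left(-4\right)} 85\right) + 1886\right) \frac{1}{-2312 + 8139}}{4} = \frac{\left(\left(-81 + \left(\frac{1}{2} \left(- \frac{1}{4}\right)\right)^{2} + \frac{1}{2} \left(- \frac{1}{4}\right) 85\right) + 1886\right) \frac{1}{5827}}{4} = \frac{\left(\left(-81 + \left(- \frac{1}{8}\right)^{2} - \frac{85}{8}\right) + 1886\right) \frac{1}{5827}}{4} = \frac{\left(\left(-81 + \frac{1}{64} - \frac{85}{8}\right) + 1886\right) \frac{1}{5827}}{4} = \frac{\left(- \frac{5863}{64} + 1886\right) \frac{1}{5827}}{4} = \frac{\frac{114841}{64} \cdot \frac{1}{5827}}{4} = \frac{1}{4} \cdot \frac{114841}{372928} = \frac{114841}{1491712} \approx 0.076986$)
$P - L{\left(31 \right)} = \frac{114841}{1491712} - 61 = - \frac{90879591}{1491712}$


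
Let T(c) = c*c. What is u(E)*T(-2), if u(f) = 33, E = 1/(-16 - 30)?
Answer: 132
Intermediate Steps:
T(c) = c**2
E = -1/46 (E = 1/(-46) = -1/46 ≈ -0.021739)
u(E)*T(-2) = 33*(-2)**2 = 33*4 = 132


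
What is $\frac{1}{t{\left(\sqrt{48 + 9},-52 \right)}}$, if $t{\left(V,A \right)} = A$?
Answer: $- \frac{1}{52} \approx -0.019231$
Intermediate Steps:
$\frac{1}{t{\left(\sqrt{48 + 9},-52 \right)}} = \frac{1}{-52} = - \frac{1}{52}$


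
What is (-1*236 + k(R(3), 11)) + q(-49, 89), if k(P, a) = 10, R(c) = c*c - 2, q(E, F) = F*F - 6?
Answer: 7689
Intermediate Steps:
q(E, F) = -6 + F² (q(E, F) = F² - 6 = -6 + F²)
R(c) = -2 + c² (R(c) = c² - 2 = -2 + c²)
(-1*236 + k(R(3), 11)) + q(-49, 89) = (-1*236 + 10) + (-6 + 89²) = (-236 + 10) + (-6 + 7921) = -226 + 7915 = 7689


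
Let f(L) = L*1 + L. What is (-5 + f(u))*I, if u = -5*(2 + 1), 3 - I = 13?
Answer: 350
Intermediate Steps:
I = -10 (I = 3 - 1*13 = 3 - 13 = -10)
u = -15 (u = -5*3 = -15)
f(L) = 2*L (f(L) = L + L = 2*L)
(-5 + f(u))*I = (-5 + 2*(-15))*(-10) = (-5 - 30)*(-10) = -35*(-10) = 350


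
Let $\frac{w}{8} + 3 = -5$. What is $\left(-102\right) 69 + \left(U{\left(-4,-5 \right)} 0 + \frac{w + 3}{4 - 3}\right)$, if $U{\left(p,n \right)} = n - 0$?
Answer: $-7099$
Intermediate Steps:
$U{\left(p,n \right)} = n$ ($U{\left(p,n \right)} = n + 0 = n$)
$w = -64$ ($w = -24 + 8 \left(-5\right) = -24 - 40 = -64$)
$\left(-102\right) 69 + \left(U{\left(-4,-5 \right)} 0 + \frac{w + 3}{4 - 3}\right) = \left(-102\right) 69 + \left(\left(-5\right) 0 + \frac{-64 + 3}{4 - 3}\right) = -7038 + \left(0 - \frac{61}{1}\right) = -7038 + \left(0 - 61\right) = -7038 - 61 = -7099$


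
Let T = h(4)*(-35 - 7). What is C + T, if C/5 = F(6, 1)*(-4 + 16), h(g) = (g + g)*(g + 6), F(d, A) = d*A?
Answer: -3000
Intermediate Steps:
F(d, A) = A*d
h(g) = 2*g*(6 + g) (h(g) = (2*g)*(6 + g) = 2*g*(6 + g))
C = 360 (C = 5*((1*6)*(-4 + 16)) = 5*(6*12) = 5*72 = 360)
T = -3360 (T = (2*4*(6 + 4))*(-35 - 7) = (2*4*10)*(-42) = 80*(-42) = -3360)
C + T = 360 - 3360 = -3000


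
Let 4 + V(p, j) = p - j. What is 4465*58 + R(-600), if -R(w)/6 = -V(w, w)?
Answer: 258946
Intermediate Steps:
V(p, j) = -4 + p - j (V(p, j) = -4 + (p - j) = -4 + p - j)
R(w) = -24 (R(w) = -(-6)*(-4 + w - w) = -(-6)*(-4) = -6*4 = -24)
4465*58 + R(-600) = 4465*58 - 24 = 258970 - 24 = 258946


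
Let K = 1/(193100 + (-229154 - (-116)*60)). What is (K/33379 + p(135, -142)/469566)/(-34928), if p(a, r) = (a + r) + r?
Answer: 6029109785/663645075291438552 ≈ 9.0848e-9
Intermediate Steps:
p(a, r) = a + 2*r
K = -1/29094 (K = 1/(193100 + (-229154 - 1*(-6960))) = 1/(193100 + (-229154 + 6960)) = 1/(193100 - 222194) = 1/(-29094) = -1/29094 ≈ -3.4371e-5)
(K/33379 + p(135, -142)/469566)/(-34928) = (-1/29094/33379 + (135 + 2*(-142))/469566)/(-34928) = (-1/29094*1/33379 + (135 - 284)*(1/469566))*(-1/34928) = (-1/971128626 - 149*1/469566)*(-1/34928) = (-1/971128626 - 149/469566)*(-1/34928) = -12058219570/38000748699693*(-1/34928) = 6029109785/663645075291438552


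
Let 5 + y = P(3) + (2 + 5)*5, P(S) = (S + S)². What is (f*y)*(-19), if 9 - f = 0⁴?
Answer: -11286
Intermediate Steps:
f = 9 (f = 9 - 1*0⁴ = 9 - 1*0 = 9 + 0 = 9)
P(S) = 4*S² (P(S) = (2*S)² = 4*S²)
y = 66 (y = -5 + (4*3² + (2 + 5)*5) = -5 + (4*9 + 7*5) = -5 + (36 + 35) = -5 + 71 = 66)
(f*y)*(-19) = (9*66)*(-19) = 594*(-19) = -11286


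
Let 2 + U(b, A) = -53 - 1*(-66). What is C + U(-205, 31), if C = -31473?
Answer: -31462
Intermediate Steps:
U(b, A) = 11 (U(b, A) = -2 + (-53 - 1*(-66)) = -2 + (-53 + 66) = -2 + 13 = 11)
C + U(-205, 31) = -31473 + 11 = -31462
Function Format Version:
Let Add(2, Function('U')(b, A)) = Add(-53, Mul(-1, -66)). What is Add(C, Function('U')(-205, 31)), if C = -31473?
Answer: -31462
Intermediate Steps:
Function('U')(b, A) = 11 (Function('U')(b, A) = Add(-2, Add(-53, Mul(-1, -66))) = Add(-2, Add(-53, 66)) = Add(-2, 13) = 11)
Add(C, Function('U')(-205, 31)) = Add(-31473, 11) = -31462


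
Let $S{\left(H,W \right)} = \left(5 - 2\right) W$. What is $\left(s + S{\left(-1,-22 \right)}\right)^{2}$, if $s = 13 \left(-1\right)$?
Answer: $6241$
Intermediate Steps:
$S{\left(H,W \right)} = 3 W$
$s = -13$
$\left(s + S{\left(-1,-22 \right)}\right)^{2} = \left(-13 + 3 \left(-22\right)\right)^{2} = \left(-13 - 66\right)^{2} = \left(-79\right)^{2} = 6241$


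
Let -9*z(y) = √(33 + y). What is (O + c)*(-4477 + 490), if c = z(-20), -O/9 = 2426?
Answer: 87052158 + 443*√13 ≈ 8.7054e+7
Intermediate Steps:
O = -21834 (O = -9*2426 = -21834)
z(y) = -√(33 + y)/9
c = -√13/9 (c = -√(33 - 20)/9 = -√13/9 ≈ -0.40062)
(O + c)*(-4477 + 490) = (-21834 - √13/9)*(-4477 + 490) = (-21834 - √13/9)*(-3987) = 87052158 + 443*√13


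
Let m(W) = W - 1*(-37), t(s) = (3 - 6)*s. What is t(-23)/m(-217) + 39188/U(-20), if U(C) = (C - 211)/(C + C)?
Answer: 10449543/1540 ≈ 6785.4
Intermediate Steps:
U(C) = (-211 + C)/(2*C) (U(C) = (-211 + C)/((2*C)) = (-211 + C)*(1/(2*C)) = (-211 + C)/(2*C))
t(s) = -3*s
m(W) = 37 + W (m(W) = W + 37 = 37 + W)
t(-23)/m(-217) + 39188/U(-20) = (-3*(-23))/(37 - 217) + 39188/(((½)*(-211 - 20)/(-20))) = 69/(-180) + 39188/(((½)*(-1/20)*(-231))) = 69*(-1/180) + 39188/(231/40) = -23/60 + 39188*(40/231) = -23/60 + 1567520/231 = 10449543/1540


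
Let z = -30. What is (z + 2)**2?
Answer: 784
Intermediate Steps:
(z + 2)**2 = (-30 + 2)**2 = (-28)**2 = 784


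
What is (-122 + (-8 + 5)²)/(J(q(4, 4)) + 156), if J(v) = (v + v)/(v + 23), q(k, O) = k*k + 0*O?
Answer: -4407/6116 ≈ -0.72057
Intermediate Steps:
q(k, O) = k² (q(k, O) = k² + 0 = k²)
J(v) = 2*v/(23 + v) (J(v) = (2*v)/(23 + v) = 2*v/(23 + v))
(-122 + (-8 + 5)²)/(J(q(4, 4)) + 156) = (-122 + (-8 + 5)²)/(2*4²/(23 + 4²) + 156) = (-122 + (-3)²)/(2*16/(23 + 16) + 156) = (-122 + 9)/(2*16/39 + 156) = -113/(2*16*(1/39) + 156) = -113/(32/39 + 156) = -113/6116/39 = -113*39/6116 = -4407/6116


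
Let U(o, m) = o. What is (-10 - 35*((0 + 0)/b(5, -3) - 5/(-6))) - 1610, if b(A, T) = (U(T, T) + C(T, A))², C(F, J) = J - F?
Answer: -9895/6 ≈ -1649.2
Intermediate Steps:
b(A, T) = A² (b(A, T) = (T + (A - T))² = A²)
(-10 - 35*((0 + 0)/b(5, -3) - 5/(-6))) - 1610 = (-10 - 35*((0 + 0)/(5²) - 5/(-6))) - 1610 = (-10 - 35*(0/25 - 5*(-⅙))) - 1610 = (-10 - 35*(0*(1/25) + ⅚)) - 1610 = (-10 - 35*(0 + ⅚)) - 1610 = (-10 - 35*⅚) - 1610 = (-10 - 175/6) - 1610 = -235/6 - 1610 = -9895/6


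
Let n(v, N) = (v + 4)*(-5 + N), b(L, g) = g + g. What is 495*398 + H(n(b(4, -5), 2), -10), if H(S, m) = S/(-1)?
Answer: 196992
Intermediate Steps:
b(L, g) = 2*g
n(v, N) = (-5 + N)*(4 + v) (n(v, N) = (4 + v)*(-5 + N) = (-5 + N)*(4 + v))
H(S, m) = -S (H(S, m) = S*(-1) = -S)
495*398 + H(n(b(4, -5), 2), -10) = 495*398 - (-20 - 10*(-5) + 4*2 + 2*(2*(-5))) = 197010 - (-20 - 5*(-10) + 8 + 2*(-10)) = 197010 - (-20 + 50 + 8 - 20) = 197010 - 1*18 = 197010 - 18 = 196992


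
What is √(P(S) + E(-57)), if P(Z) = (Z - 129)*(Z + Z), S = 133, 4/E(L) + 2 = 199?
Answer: 2*√10323391/197 ≈ 32.619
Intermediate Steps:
E(L) = 4/197 (E(L) = 4/(-2 + 199) = 4/197)
P(Z) = 2*Z*(-129 + Z) (P(Z) = (-129 + Z)*(2*Z) = 2*Z*(-129 + Z))
√(P(S) + E(-57)) = √(2*133*(-129 + 133) + 4/197) = √(2*133*4 + 4/197) = √(1064 + 4/197) = √(209612/197) = 2*√10323391/197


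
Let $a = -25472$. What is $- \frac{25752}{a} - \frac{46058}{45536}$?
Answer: $- \frac{1067}{2265416} \approx -0.00047099$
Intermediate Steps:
$- \frac{25752}{a} - \frac{46058}{45536} = - \frac{25752}{-25472} - \frac{46058}{45536} = \left(-25752\right) \left(- \frac{1}{25472}\right) - \frac{23029}{22768} = \frac{3219}{3184} - \frac{23029}{22768} = - \frac{1067}{2265416}$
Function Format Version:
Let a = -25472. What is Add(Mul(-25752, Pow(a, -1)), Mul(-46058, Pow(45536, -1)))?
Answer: Rational(-1067, 2265416) ≈ -0.00047099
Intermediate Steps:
Add(Mul(-25752, Pow(a, -1)), Mul(-46058, Pow(45536, -1))) = Add(Mul(-25752, Pow(-25472, -1)), Mul(-46058, Pow(45536, -1))) = Add(Mul(-25752, Rational(-1, 25472)), Mul(-46058, Rational(1, 45536))) = Add(Rational(3219, 3184), Rational(-23029, 22768)) = Rational(-1067, 2265416)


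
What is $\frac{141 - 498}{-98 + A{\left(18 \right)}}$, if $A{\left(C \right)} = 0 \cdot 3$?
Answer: $\frac{51}{14} \approx 3.6429$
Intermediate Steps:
$A{\left(C \right)} = 0$
$\frac{141 - 498}{-98 + A{\left(18 \right)}} = \frac{141 - 498}{-98 + 0} = - \frac{357}{-98} = \left(-357\right) \left(- \frac{1}{98}\right) = \frac{51}{14}$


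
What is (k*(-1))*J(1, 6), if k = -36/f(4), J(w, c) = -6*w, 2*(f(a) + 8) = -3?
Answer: 432/19 ≈ 22.737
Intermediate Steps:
f(a) = -19/2 (f(a) = -8 + (½)*(-3) = -8 - 3/2 = -19/2)
k = 72/19 (k = -36/(-19/2) = -36*(-2/19) = 72/19 ≈ 3.7895)
(k*(-1))*J(1, 6) = ((72/19)*(-1))*(-6*1) = -72/19*(-6) = 432/19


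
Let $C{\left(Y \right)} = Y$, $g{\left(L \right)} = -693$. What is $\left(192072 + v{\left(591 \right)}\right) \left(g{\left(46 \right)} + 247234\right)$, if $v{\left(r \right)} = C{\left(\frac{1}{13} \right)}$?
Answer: $\frac{615597344917}{13} \approx 4.7354 \cdot 10^{10}$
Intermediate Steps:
$v{\left(r \right)} = \frac{1}{13}$
$\left(192072 + v{\left(591 \right)}\right) \left(g{\left(46 \right)} + 247234\right) = \left(192072 + \frac{1}{13}\right) \left(-693 + 247234\right) = \frac{2496937}{13} \cdot 246541 = \frac{615597344917}{13}$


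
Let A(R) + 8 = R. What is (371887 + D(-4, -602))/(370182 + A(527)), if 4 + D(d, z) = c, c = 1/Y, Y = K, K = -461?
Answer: 171438062/170893161 ≈ 1.0032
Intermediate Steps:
A(R) = -8 + R
Y = -461
c = -1/461 (c = 1/(-461) = -1/461 ≈ -0.0021692)
D(d, z) = -1845/461 (D(d, z) = -4 - 1/461 = -1845/461)
(371887 + D(-4, -602))/(370182 + A(527)) = (371887 - 1845/461)/(370182 + (-8 + 527)) = 171438062/(461*(370182 + 519)) = (171438062/461)/370701 = (171438062/461)*(1/370701) = 171438062/170893161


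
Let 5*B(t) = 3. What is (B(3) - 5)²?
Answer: 484/25 ≈ 19.360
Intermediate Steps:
B(t) = ⅗ (B(t) = (⅕)*3 = ⅗)
(B(3) - 5)² = (⅗ - 5)² = (-22/5)² = 484/25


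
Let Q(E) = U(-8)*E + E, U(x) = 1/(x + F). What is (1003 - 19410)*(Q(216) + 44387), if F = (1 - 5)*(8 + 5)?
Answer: -4104705779/5 ≈ -8.2094e+8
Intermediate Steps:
F = -52 (F = -4*13 = -52)
U(x) = 1/(-52 + x) (U(x) = 1/(x - 52) = 1/(-52 + x))
Q(E) = 59*E/60 (Q(E) = E/(-52 - 8) + E = E/(-60) + E = -E/60 + E = 59*E/60)
(1003 - 19410)*(Q(216) + 44387) = (1003 - 19410)*((59/60)*216 + 44387) = -18407*(1062/5 + 44387) = -18407*222997/5 = -4104705779/5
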